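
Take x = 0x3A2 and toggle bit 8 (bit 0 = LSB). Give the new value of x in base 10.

x = 1110100010
bit 8 is currently 1; toggle it via x ^ (1 << 8) = x ^ 256
→ 1010100010 = 674

674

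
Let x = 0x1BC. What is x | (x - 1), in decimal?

447

x = 110111100 = 444
x - 1 = 110111011
OR    = 110111111 = 447
(x | (x - 1) sets all bits below the lowest set bit.)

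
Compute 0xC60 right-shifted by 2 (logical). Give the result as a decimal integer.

792

0xC60 = 110001100000
shift right by 2 → 001100011000 = 792
(equivalently, floor(3168 / 4))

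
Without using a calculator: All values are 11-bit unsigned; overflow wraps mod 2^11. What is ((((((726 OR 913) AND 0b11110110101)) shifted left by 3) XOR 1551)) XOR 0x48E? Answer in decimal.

1577

726 = 01011010110
913 = 01110010001
→ OR → 01111010111 = 983
0b11110110101 = 11110110101
→ AND → 01110010101 = 917
→ shifted left by 3 (mod 2^11) → 10010101000 = 1192
1551 = 11000001111
→ XOR → 01010100111 = 679
0x48E = 10010001110
→ XOR → 11000101001 = 1577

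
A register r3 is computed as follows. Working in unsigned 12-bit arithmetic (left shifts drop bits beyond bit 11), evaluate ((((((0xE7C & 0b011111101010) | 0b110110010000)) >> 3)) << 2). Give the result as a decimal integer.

2044

0xE7C = 111001111100
0b011111101010 = 011111101010
→ & → 011001101000 = 1640
0b110110010000 = 110110010000
→ | → 111111111000 = 4088
→ >> 3 → 000111111111 = 511
→ << 2 (mod 2^12) → 011111111100 = 2044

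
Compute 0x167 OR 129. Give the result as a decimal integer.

487

0x167 = 101100111
129 = 010000001
 OR → 111100111 = 487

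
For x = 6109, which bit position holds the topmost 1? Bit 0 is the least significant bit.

6109 = 1011111011101
The topmost 1 is at position 12 (since 2^12 = 4096 ≤ 6109 < 8192).

12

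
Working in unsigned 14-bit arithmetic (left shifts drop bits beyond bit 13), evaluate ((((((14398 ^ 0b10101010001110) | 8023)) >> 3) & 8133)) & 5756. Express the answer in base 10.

14398 = 11100000111110
0b10101010001110 = 10101010001110
→ ^ → 01001010110000 = 4784
8023 = 01111101010111
→ | → 01111111110111 = 8183
→ >> 3 → 00001111111110 = 1022
8133 = 01111111000101
→ & → 00001111000100 = 964
5756 = 01011001111100
→ & → 00001001000100 = 580

580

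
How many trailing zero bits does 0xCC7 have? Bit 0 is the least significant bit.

0xCC7 = 110011000111
Trailing zeros: 0, so the lowest set bit is bit 0 (value 1).

0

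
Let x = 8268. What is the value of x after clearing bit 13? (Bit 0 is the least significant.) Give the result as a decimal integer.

76

x = 10000001001100
bit 13 is currently 1; clear it via x & ~(1 << 13) = x & ~8192
→ 00000001001100 = 76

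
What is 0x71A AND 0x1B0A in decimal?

778

0x71A = 0011100011010
0x1B0A = 1101100001010
AND → 0001100001010 = 778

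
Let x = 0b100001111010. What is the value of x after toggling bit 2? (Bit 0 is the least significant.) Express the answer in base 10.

2174

x = 100001111010
bit 2 is currently 0; toggle it via x ^ (1 << 2) = x ^ 4
→ 100001111110 = 2174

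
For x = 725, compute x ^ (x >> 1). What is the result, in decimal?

959

x = 1011010101 = 725
x>>1 = 0101101010
XOR  = 1110111111 = 959
(x ^ (x >> 1) gives the standard binary-reflected Gray code of x.)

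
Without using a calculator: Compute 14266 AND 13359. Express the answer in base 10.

14266 = 11011110111010
13359 = 11010000101111
AND → 11010000101010 = 13354

13354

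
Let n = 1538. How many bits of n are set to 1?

3

1538 = 11000000010
Count the 1s: 1 + 1 + 1 = 3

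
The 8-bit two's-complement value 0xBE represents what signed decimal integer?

-66

pattern = 10111110 (MSB is 1 ⇒ negative)
Invert: 01000001, add 1 → 01000010 = 66, so the value is -66.
(Equivalently: 190 - 2^8 = 190 - 256 = -66.)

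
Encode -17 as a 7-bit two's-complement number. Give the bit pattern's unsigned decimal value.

17 in 7 bits: 0010001
Invert: 1101110
Add 1:  1101111 = 111
(Check: 2^7 - 17 = 128 - 17 = 111.)

111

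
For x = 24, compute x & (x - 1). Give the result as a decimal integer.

x = 11000 = 24
x - 1 = 10111
AND   = 10000 = 16
(x & (x - 1) clears the lowest set bit of x.)

16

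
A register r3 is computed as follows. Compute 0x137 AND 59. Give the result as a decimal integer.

51

0x137 = 100110111
59 = 000111011
AND → 000110011 = 51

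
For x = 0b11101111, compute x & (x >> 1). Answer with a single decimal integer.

x = 11101111 = 239
x>>1 = 01110111
AND  = 01100111 = 103
(x & (x >> 1) has a 1 wherever x has two consecutive 1 bits.)

103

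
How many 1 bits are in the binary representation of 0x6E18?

0x6E18 = 110111000011000
Count the 1s: 1 + 1 + 1 + 1 + 1 + 1 + 1 = 7

7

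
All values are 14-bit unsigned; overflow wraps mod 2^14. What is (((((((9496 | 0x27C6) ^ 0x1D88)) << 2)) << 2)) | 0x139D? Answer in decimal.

14333

9496 = 10010100011000
0x27C6 = 10011111000110
→ | → 10011111011110 = 10206
0x1D88 = 01110110001000
→ ^ → 11101001010110 = 14934
→ << 2 (mod 2^14) → 10100101011000 = 10584
→ << 2 (mod 2^14) → 10010101100000 = 9568
0x139D = 01001110011101
→ | → 11011111111101 = 14333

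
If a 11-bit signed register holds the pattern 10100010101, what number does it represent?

pattern = 10100010101 (MSB is 1 ⇒ negative)
Invert: 01011101010, add 1 → 01011101011 = 747, so the value is -747.
(Equivalently: 1301 - 2^11 = 1301 - 2048 = -747.)

-747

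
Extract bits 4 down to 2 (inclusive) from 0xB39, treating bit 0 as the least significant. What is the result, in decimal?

6

v = 00101100111001
Shift right by 2: 001011001110
Mask low 3 bits: 110 = 6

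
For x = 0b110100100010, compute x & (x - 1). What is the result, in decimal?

3360

x = 110100100010 = 3362
x - 1 = 110100100001
AND   = 110100100000 = 3360
(x & (x - 1) clears the lowest set bit of x.)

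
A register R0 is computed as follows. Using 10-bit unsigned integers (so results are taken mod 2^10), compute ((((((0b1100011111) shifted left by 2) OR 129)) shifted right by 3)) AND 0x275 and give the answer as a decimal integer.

0b1100011111 = 1100011111
→ shifted left by 2 (mod 2^10) → 0001111100 = 124
129 = 0010000001
→ OR → 0011111101 = 253
→ shifted right by 3 → 0000011111 = 31
0x275 = 1001110101
→ AND → 0000010101 = 21

21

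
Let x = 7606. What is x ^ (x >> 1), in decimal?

4973

x = 1110110110110 = 7606
x>>1 = 0111011011011
XOR  = 1001101101101 = 4973
(x ^ (x >> 1) gives the standard binary-reflected Gray code of x.)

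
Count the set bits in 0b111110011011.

9

n = 111110011011
Count the 1s: 1 + 1 + 1 + 1 + 1 + 1 + 1 + 1 + 1 = 9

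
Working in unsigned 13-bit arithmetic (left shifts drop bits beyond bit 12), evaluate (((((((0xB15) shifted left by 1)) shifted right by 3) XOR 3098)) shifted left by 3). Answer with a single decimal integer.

0xB15 = 0101100010101
→ shifted left by 1 (mod 2^13) → 1011000101010 = 5674
→ shifted right by 3 → 0001011000101 = 709
3098 = 0110000011010
→ XOR → 0111011011111 = 3807
→ shifted left by 3 (mod 2^13) → 1011011111000 = 5880

5880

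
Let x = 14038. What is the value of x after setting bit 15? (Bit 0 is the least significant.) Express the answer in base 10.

46806

x = 0011011011010110
bit 15 is currently 0; set it via x | (1 << 15) = x | 32768
→ 1011011011010110 = 46806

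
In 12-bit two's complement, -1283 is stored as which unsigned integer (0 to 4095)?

2813

1283 in 12 bits: 010100000011
Invert: 101011111100
Add 1:  101011111101 = 2813
(Check: 2^12 - 1283 = 4096 - 1283 = 2813.)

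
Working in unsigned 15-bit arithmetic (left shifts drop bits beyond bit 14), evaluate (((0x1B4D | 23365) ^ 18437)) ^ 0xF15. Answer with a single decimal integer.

7261

0x1B4D = 001101101001101
23365 = 101101101000101
→ | → 101101101001101 = 23373
18437 = 100100000000101
→ ^ → 001001101001000 = 4936
0xF15 = 000111100010101
→ ^ → 001110001011101 = 7261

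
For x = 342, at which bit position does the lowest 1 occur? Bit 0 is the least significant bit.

1

342 = 101010110
Trailing zeros: 1, so the lowest set bit is bit 1 (value 2).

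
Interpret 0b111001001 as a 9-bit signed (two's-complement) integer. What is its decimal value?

-55

pattern = 111001001 (MSB is 1 ⇒ negative)
Invert: 000110110, add 1 → 000110111 = 55, so the value is -55.
(Equivalently: 457 - 2^9 = 457 - 512 = -55.)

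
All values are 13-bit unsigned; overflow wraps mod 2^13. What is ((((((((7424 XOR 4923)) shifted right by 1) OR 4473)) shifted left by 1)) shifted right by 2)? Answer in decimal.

958

7424 = 1110100000000
4923 = 1001100111011
→ XOR → 0111000111011 = 3643
→ shifted right by 1 → 0011100011101 = 1821
4473 = 1000101111001
→ OR → 1011101111101 = 6013
→ shifted left by 1 (mod 2^13) → 0111011111010 = 3834
→ shifted right by 2 → 0001110111110 = 958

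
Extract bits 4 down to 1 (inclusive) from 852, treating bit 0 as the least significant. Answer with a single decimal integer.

v = 1101010100
Shift right by 1: 110101010
Mask low 4 bits: 1010 = 10

10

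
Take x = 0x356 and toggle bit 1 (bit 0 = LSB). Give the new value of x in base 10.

852

x = 1101010110
bit 1 is currently 1; toggle it via x ^ (1 << 1) = x ^ 2
→ 1101010100 = 852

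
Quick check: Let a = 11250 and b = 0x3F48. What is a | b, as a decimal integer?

16378

11250 = 10101111110010
0x3F48 = 11111101001000
 OR → 11111111111010 = 16378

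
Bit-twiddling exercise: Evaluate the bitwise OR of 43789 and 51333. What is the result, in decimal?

43789 = 1010101100001101
51333 = 1100100010000101
 OR → 1110101110001101 = 60301

60301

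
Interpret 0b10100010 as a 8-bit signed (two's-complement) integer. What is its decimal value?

pattern = 10100010 (MSB is 1 ⇒ negative)
Invert: 01011101, add 1 → 01011110 = 94, so the value is -94.
(Equivalently: 162 - 2^8 = 162 - 256 = -94.)

-94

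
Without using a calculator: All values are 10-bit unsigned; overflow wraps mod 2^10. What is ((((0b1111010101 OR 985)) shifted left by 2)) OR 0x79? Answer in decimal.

0b1111010101 = 1111010101
985 = 1111011001
→ OR → 1111011101 = 989
→ shifted left by 2 (mod 2^10) → 1101110100 = 884
0x79 = 0001111001
→ OR → 1101111101 = 893

893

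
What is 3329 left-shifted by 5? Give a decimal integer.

106528

3329 = 00000110100000001
shift left by 5 → 11010000000100000 = 106528
(equivalently, 3329 × 2^5 = 3329 × 32)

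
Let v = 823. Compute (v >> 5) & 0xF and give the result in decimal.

9

v = 01100110111
Shift right by 5: 011001
Mask low 4 bits: 1001 = 9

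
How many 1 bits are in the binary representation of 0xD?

3

0xD = 1101
Count the 1s: 1 + 1 + 1 = 3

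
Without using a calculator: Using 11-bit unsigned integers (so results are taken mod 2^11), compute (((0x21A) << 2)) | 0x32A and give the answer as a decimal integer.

0x21A = 01000011010
→ << 2 (mod 2^11) → 00001101000 = 104
0x32A = 01100101010
→ | → 01101101010 = 874

874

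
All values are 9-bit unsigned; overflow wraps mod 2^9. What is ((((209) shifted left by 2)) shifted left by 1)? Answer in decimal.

136

209 = 011010001
→ shifted left by 2 (mod 2^9) → 101000100 = 324
→ shifted left by 1 (mod 2^9) → 010001000 = 136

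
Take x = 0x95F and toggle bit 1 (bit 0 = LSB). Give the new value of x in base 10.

x = 100101011111
bit 1 is currently 1; toggle it via x ^ (1 << 1) = x ^ 2
→ 100101011101 = 2397

2397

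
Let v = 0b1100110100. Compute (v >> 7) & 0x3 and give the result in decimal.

v = 1100110100
Shift right by 7: 110
Mask low 2 bits: 10 = 2

2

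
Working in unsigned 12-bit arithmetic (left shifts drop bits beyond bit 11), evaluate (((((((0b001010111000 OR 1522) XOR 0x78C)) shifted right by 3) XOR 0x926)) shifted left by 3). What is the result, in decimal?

0b001010111000 = 001010111000
1522 = 010111110010
→ OR → 011111111010 = 2042
0x78C = 011110001100
→ XOR → 000001110110 = 118
→ shifted right by 3 → 000000001110 = 14
0x926 = 100100100110
→ XOR → 100100101000 = 2344
→ shifted left by 3 (mod 2^12) → 100101000000 = 2368

2368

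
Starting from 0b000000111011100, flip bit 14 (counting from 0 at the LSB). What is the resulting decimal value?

16860

x = 000000111011100
bit 14 is currently 0; toggle it via x ^ (1 << 14) = x ^ 16384
→ 100000111011100 = 16860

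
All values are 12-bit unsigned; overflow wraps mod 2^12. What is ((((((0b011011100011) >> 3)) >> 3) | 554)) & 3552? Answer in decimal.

0b011011100011 = 011011100011
→ >> 3 → 000011011100 = 220
→ >> 3 → 000000011011 = 27
554 = 001000101010
→ | → 001000111011 = 571
3552 = 110111100000
→ & → 000000100000 = 32

32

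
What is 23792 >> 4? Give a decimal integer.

1487

23792 = 101110011110000
shift right by 4 → 000010111001111 = 1487
(equivalently, floor(23792 / 16))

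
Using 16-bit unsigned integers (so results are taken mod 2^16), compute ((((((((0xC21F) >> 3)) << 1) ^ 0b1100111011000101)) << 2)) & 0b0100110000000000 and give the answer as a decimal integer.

18432

0xC21F = 1100001000011111
→ >> 3 → 0001100001000011 = 6211
→ << 1 (mod 2^16) → 0011000010000110 = 12422
0b1100111011000101 = 1100111011000101
→ ^ → 1111111001000011 = 65091
→ << 2 (mod 2^16) → 1111100100001100 = 63756
0b0100110000000000 = 0100110000000000
→ & → 0100100000000000 = 18432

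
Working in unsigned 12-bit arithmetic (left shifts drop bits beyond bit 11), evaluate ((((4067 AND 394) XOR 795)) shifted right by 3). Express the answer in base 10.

4067 = 111111100011
394 = 000110001010
→ AND → 000110000010 = 386
795 = 001100011011
→ XOR → 001010011001 = 665
→ shifted right by 3 → 000001010011 = 83

83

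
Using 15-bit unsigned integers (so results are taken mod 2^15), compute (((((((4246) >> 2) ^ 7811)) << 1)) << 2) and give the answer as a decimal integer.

21808

4246 = 001000010010110
→ >> 2 → 000010000100101 = 1061
7811 = 001111010000011
→ ^ → 001101010100110 = 6822
→ << 1 (mod 2^15) → 011010101001100 = 13644
→ << 2 (mod 2^15) → 101010100110000 = 21808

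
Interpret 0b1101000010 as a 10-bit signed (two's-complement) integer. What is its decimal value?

pattern = 1101000010 (MSB is 1 ⇒ negative)
Invert: 0010111101, add 1 → 0010111110 = 190, so the value is -190.
(Equivalently: 834 - 2^10 = 834 - 1024 = -190.)

-190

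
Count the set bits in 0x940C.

0x940C = 1001010000001100
Count the 1s: 1 + 1 + 1 + 1 + 1 = 5

5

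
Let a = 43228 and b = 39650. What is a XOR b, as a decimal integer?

12862

43228 = 1010100011011100
39650 = 1001101011100010
XOR → 0011001000111110 = 12862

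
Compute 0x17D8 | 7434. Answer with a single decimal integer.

0x17D8 = 1011111011000
7434 = 1110100001010
 OR → 1111111011010 = 8154

8154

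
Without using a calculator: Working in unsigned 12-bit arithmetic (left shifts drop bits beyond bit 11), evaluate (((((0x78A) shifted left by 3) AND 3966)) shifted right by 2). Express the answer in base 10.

0x78A = 011110001010
→ shifted left by 3 (mod 2^12) → 110001010000 = 3152
3966 = 111101111110
→ AND → 110001010000 = 3152
→ shifted right by 2 → 001100010100 = 788

788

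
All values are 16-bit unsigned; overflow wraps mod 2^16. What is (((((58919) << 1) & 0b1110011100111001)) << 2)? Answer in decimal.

58919 = 1110011000100111
→ << 1 (mod 2^16) → 1100110001001110 = 52302
0b1110011100111001 = 1110011100111001
→ & → 1100010000001000 = 50184
→ << 2 (mod 2^16) → 0001000000100000 = 4128

4128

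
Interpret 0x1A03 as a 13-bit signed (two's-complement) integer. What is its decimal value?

-1533

pattern = 1101000000011 (MSB is 1 ⇒ negative)
Invert: 0010111111100, add 1 → 0010111111101 = 1533, so the value is -1533.
(Equivalently: 6659 - 2^13 = 6659 - 8192 = -1533.)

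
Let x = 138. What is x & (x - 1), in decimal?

x = 10001010 = 138
x - 1 = 10001001
AND   = 10001000 = 136
(x & (x - 1) clears the lowest set bit of x.)

136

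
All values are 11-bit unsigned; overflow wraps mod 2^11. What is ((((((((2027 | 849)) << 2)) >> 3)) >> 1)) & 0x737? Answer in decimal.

54

2027 = 11111101011
849 = 01101010001
→ | → 11111111011 = 2043
→ << 2 (mod 2^11) → 11111101100 = 2028
→ >> 3 → 00011111101 = 253
→ >> 1 → 00001111110 = 126
0x737 = 11100110111
→ & → 00000110110 = 54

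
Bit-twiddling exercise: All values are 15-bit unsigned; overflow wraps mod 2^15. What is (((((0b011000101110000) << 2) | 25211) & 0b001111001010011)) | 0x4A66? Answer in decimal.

20087

0b011000101110000 = 011000101110000
→ << 2 (mod 2^15) → 100010111000000 = 17856
25211 = 110001001111011
→ | → 110011111111011 = 26619
0b001111001010011 = 001111001010011
→ & → 000011001010011 = 1619
0x4A66 = 100101001100110
→ | → 100111001110111 = 20087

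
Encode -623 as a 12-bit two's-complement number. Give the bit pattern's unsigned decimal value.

623 in 12 bits: 001001101111
Invert: 110110010000
Add 1:  110110010001 = 3473
(Check: 2^12 - 623 = 4096 - 623 = 3473.)

3473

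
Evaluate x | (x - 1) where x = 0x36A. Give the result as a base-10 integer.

875

x = 1101101010 = 874
x - 1 = 1101101001
OR    = 1101101011 = 875
(x | (x - 1) sets all bits below the lowest set bit.)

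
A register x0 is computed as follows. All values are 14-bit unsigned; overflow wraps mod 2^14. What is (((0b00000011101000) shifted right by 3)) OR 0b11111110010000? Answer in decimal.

16285

0b00000011101000 = 00000011101000
→ shifted right by 3 → 00000000011101 = 29
0b11111110010000 = 11111110010000
→ OR → 11111110011101 = 16285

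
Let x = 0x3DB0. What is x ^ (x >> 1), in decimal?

9064

x = 11110110110000 = 15792
x>>1 = 01111011011000
XOR  = 10001101101000 = 9064
(x ^ (x >> 1) gives the standard binary-reflected Gray code of x.)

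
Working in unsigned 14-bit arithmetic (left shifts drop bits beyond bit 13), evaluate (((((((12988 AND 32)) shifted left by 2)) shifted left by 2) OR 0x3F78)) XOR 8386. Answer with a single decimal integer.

8122

12988 = 11001010111100
32 = 00000000100000
→ AND → 00000000100000 = 32
→ shifted left by 2 (mod 2^14) → 00000010000000 = 128
→ shifted left by 2 (mod 2^14) → 00001000000000 = 512
0x3F78 = 11111101111000
→ OR → 11111101111000 = 16248
8386 = 10000011000010
→ XOR → 01111110111010 = 8122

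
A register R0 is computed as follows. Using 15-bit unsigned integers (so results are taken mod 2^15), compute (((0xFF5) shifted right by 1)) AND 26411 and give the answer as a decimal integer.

0xFF5 = 000111111110101
→ shifted right by 1 → 000011111111010 = 2042
26411 = 110011100101011
→ AND → 000011100101010 = 1834

1834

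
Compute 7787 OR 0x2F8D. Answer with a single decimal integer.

7787 = 01111001101011
0x2F8D = 10111110001101
 OR → 11111111101111 = 16367

16367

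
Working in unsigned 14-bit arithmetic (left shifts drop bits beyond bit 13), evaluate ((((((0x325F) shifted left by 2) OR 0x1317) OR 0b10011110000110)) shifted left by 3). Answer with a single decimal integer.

0x325F = 11001001011111
→ shifted left by 2 (mod 2^14) → 00100101111100 = 2428
0x1317 = 01001100010111
→ OR → 01101101111111 = 7039
0b10011110000110 = 10011110000110
→ OR → 11111111111111 = 16383
→ shifted left by 3 (mod 2^14) → 11111111111000 = 16376

16376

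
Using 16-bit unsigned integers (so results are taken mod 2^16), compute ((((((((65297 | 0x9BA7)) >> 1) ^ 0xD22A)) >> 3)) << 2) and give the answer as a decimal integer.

65297 = 1111111100010001
0x9BA7 = 1001101110100111
→ | → 1111111110110111 = 65463
→ >> 1 → 0111111111011011 = 32731
0xD22A = 1101001000101010
→ ^ → 1010110111110001 = 44529
→ >> 3 → 0001010110111110 = 5566
→ << 2 (mod 2^16) → 0101011011111000 = 22264

22264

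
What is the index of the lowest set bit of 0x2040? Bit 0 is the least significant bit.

0x2040 = 10000001000000
Trailing zeros: 6, so the lowest set bit is bit 6 (value 64).

6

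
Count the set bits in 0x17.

0x17 = 10111
Count the 1s: 1 + 1 + 1 + 1 = 4

4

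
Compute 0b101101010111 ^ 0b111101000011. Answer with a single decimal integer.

a = 101101010111
b = 111101000011
XOR → 010000010100 = 1044

1044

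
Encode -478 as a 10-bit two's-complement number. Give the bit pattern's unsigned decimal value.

546

478 in 10 bits: 0111011110
Invert: 1000100001
Add 1:  1000100010 = 546
(Check: 2^10 - 478 = 1024 - 478 = 546.)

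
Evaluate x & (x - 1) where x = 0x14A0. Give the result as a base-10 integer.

5248

x = 1010010100000 = 5280
x - 1 = 1010010011111
AND   = 1010010000000 = 5248
(x & (x - 1) clears the lowest set bit of x.)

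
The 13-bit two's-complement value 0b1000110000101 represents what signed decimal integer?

pattern = 1000110000101 (MSB is 1 ⇒ negative)
Invert: 0111001111010, add 1 → 0111001111011 = 3707, so the value is -3707.
(Equivalently: 4485 - 2^13 = 4485 - 8192 = -3707.)

-3707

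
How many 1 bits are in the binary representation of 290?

3

290 = 100100010
Count the 1s: 1 + 1 + 1 = 3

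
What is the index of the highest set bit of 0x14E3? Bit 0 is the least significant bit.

12

0x14E3 = 1010011100011
The topmost 1 is at position 12 (since 2^12 = 4096 ≤ 5347 < 8192).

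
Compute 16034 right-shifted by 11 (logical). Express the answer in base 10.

16034 = 11111010100010
shift right by 11 → 00000000000111 = 7
(equivalently, floor(16034 / 2048))

7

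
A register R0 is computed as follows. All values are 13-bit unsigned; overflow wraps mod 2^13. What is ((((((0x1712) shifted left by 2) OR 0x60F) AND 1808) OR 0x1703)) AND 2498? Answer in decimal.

0x1712 = 1011100010010
→ shifted left by 2 (mod 2^13) → 1110001001000 = 7240
0x60F = 0011000001111
→ OR → 1111001001111 = 7759
1808 = 0011100010000
→ AND → 0011000000000 = 1536
0x1703 = 1011100000011
→ OR → 1011100000011 = 5891
2498 = 0100111000010
→ AND → 0000100000010 = 258

258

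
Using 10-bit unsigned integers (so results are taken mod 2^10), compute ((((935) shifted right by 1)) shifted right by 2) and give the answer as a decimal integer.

116

935 = 1110100111
→ shifted right by 1 → 0111010011 = 467
→ shifted right by 2 → 0001110100 = 116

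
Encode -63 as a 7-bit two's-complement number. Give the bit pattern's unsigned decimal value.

65

63 in 7 bits: 0111111
Invert: 1000000
Add 1:  1000001 = 65
(Check: 2^7 - 63 = 128 - 63 = 65.)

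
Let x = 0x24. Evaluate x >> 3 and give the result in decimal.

4

0x24 = 100100
shift right by 3 → 000100 = 4
(equivalently, floor(36 / 8))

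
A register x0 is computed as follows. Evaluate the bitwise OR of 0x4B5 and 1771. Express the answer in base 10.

1791

0x4B5 = 10010110101
1771 = 11011101011
 OR → 11011111111 = 1791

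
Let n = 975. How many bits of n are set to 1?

8

975 = 1111001111
Count the 1s: 1 + 1 + 1 + 1 + 1 + 1 + 1 + 1 = 8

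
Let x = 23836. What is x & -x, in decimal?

4

x = 101110100011100 = 23836
-x (two's complement) = …010001011100100
AND   = 000000000000100 = 4
(x & -x isolates the lowest set bit of x.)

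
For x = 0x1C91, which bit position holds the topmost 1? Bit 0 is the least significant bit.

12

0x1C91 = 1110010010001
The topmost 1 is at position 12 (since 2^12 = 4096 ≤ 7313 < 8192).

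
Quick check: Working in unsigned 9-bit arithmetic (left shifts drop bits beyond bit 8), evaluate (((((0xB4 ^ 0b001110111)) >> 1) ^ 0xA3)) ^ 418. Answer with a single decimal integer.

352

0xB4 = 010110100
0b001110111 = 001110111
→ ^ → 011000011 = 195
→ >> 1 → 001100001 = 97
0xA3 = 010100011
→ ^ → 011000010 = 194
418 = 110100010
→ ^ → 101100000 = 352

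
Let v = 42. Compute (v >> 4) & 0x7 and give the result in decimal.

2

v = 00000101010
Shift right by 4: 0000010
Mask low 3 bits: 010 = 2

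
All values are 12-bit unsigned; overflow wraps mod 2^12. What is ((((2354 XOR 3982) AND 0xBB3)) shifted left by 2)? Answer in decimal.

2354 = 100100110010
3982 = 111110001110
→ XOR → 011010111100 = 1724
0xBB3 = 101110110011
→ AND → 001010110000 = 688
→ shifted left by 2 (mod 2^12) → 101011000000 = 2752

2752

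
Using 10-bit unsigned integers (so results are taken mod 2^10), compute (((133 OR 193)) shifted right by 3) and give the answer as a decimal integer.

133 = 0010000101
193 = 0011000001
→ OR → 0011000101 = 197
→ shifted right by 3 → 0000011000 = 24

24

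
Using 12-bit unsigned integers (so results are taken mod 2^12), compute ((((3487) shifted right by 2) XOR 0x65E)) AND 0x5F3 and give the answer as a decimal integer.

1329

3487 = 110110011111
→ shifted right by 2 → 001101100111 = 871
0x65E = 011001011110
→ XOR → 010100111001 = 1337
0x5F3 = 010111110011
→ AND → 010100110001 = 1329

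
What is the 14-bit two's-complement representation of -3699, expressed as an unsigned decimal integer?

3699 in 14 bits: 00111001110011
Invert: 11000110001100
Add 1:  11000110001101 = 12685
(Check: 2^14 - 3699 = 16384 - 3699 = 12685.)

12685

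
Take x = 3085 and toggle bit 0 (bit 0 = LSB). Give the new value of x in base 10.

3084

x = 0110000001101
bit 0 is currently 1; toggle it via x ^ (1 << 0) = x ^ 1
→ 0110000001100 = 3084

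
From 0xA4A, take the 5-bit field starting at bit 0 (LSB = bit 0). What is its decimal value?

10

v = 0101001001010
Shift right by 0: 0101001001010
Mask low 5 bits: 01010 = 10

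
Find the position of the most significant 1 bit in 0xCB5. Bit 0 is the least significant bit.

11

0xCB5 = 110010110101
The topmost 1 is at position 11 (since 2^11 = 2048 ≤ 3253 < 4096).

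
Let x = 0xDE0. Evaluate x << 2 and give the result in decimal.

14208

0xDE0 = 00110111100000
shift left by 2 → 11011110000000 = 14208
(equivalently, 3552 × 2^2 = 3552 × 4)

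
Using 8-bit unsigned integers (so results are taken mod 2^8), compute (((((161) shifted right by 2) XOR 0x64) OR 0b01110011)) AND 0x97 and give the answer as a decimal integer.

23

161 = 10100001
→ shifted right by 2 → 00101000 = 40
0x64 = 01100100
→ XOR → 01001100 = 76
0b01110011 = 01110011
→ OR → 01111111 = 127
0x97 = 10010111
→ AND → 00010111 = 23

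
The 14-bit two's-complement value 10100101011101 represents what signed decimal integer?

-5795

pattern = 10100101011101 (MSB is 1 ⇒ negative)
Invert: 01011010100010, add 1 → 01011010100011 = 5795, so the value is -5795.
(Equivalently: 10589 - 2^14 = 10589 - 16384 = -5795.)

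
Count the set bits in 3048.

7

3048 = 101111101000
Count the 1s: 1 + 1 + 1 + 1 + 1 + 1 + 1 = 7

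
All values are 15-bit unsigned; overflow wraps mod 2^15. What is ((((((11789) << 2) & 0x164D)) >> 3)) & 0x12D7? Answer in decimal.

11789 = 010111000001101
→ << 2 (mod 2^15) → 011100000110100 = 14388
0x164D = 001011001001101
→ & → 001000000000100 = 4100
→ >> 3 → 000001000000000 = 512
0x12D7 = 001001011010111
→ & → 000001000000000 = 512

512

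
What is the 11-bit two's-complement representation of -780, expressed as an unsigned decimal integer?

780 in 11 bits: 01100001100
Invert: 10011110011
Add 1:  10011110100 = 1268
(Check: 2^11 - 780 = 2048 - 780 = 1268.)

1268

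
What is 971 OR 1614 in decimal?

1999

971 = 01111001011
1614 = 11001001110
 OR → 11111001111 = 1999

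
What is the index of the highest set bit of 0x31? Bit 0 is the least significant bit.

0x31 = 110001
The topmost 1 is at position 5 (since 2^5 = 32 ≤ 49 < 64).

5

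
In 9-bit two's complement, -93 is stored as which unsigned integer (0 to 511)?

419

93 in 9 bits: 001011101
Invert: 110100010
Add 1:  110100011 = 419
(Check: 2^9 - 93 = 512 - 93 = 419.)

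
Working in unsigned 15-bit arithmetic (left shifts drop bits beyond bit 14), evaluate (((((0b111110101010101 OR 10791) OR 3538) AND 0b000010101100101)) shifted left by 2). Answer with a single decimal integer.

5524

0b111110101010101 = 111110101010101
10791 = 010101000100111
→ OR → 111111101110111 = 32631
3538 = 000110111010010
→ OR → 111111111110111 = 32759
0b000010101100101 = 000010101100101
→ AND → 000010101100101 = 1381
→ shifted left by 2 (mod 2^15) → 001010110010100 = 5524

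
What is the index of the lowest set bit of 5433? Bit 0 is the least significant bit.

0

5433 = 1010100111001
Trailing zeros: 0, so the lowest set bit is bit 0 (value 1).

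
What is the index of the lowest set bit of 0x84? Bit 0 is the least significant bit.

0x84 = 10000100
Trailing zeros: 2, so the lowest set bit is bit 2 (value 4).

2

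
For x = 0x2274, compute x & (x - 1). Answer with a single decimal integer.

8816

x = 10001001110100 = 8820
x - 1 = 10001001110011
AND   = 10001001110000 = 8816
(x & (x - 1) clears the lowest set bit of x.)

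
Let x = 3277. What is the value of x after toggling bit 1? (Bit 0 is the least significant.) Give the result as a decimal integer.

x = 110011001101
bit 1 is currently 0; toggle it via x ^ (1 << 1) = x ^ 2
→ 110011001111 = 3279

3279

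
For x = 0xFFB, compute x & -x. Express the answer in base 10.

x = 111111111011 = 4091
-x (two's complement) = …000000000101
AND   = 000000000001 = 1
(x & -x isolates the lowest set bit of x.)

1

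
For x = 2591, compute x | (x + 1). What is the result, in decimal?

x = 101000011111 = 2591
x + 1 = 101000100000
OR    = 101000111111 = 2623
(x | (x + 1) sets the lowest cleared bit.)

2623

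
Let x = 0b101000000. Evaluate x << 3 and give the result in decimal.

x = 000101000000
shift left by 3 → 101000000000 = 2560
(equivalently, 320 × 2^3 = 320 × 8)

2560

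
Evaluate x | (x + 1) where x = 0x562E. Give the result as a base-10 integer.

x = 101011000101110 = 22062
x + 1 = 101011000101111
OR    = 101011000101111 = 22063
(x | (x + 1) sets the lowest cleared bit.)

22063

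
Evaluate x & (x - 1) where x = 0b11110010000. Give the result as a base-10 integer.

1920

x = 11110010000 = 1936
x - 1 = 11110001111
AND   = 11110000000 = 1920
(x & (x - 1) clears the lowest set bit of x.)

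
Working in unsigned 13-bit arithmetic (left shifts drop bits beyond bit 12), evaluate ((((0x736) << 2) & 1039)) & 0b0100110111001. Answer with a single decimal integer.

8

0x736 = 0011100110110
→ << 2 (mod 2^13) → 1110011011000 = 7384
1039 = 0010000001111
→ & → 0010000001000 = 1032
0b0100110111001 = 0100110111001
→ & → 0000000001000 = 8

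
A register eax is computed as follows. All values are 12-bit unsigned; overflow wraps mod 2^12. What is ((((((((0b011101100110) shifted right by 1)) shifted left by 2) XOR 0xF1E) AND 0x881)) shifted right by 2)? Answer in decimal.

32

0b011101100110 = 011101100110
→ shifted right by 1 → 001110110011 = 947
→ shifted left by 2 (mod 2^12) → 111011001100 = 3788
0xF1E = 111100011110
→ XOR → 000111010010 = 466
0x881 = 100010000001
→ AND → 000010000000 = 128
→ shifted right by 2 → 000000100000 = 32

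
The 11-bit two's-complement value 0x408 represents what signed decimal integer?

pattern = 10000001000 (MSB is 1 ⇒ negative)
Invert: 01111110111, add 1 → 01111111000 = 1016, so the value is -1016.
(Equivalently: 1032 - 2^11 = 1032 - 2048 = -1016.)

-1016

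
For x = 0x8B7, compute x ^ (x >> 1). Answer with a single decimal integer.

x = 100010110111 = 2231
x>>1 = 010001011011
XOR  = 110011101100 = 3308
(x ^ (x >> 1) gives the standard binary-reflected Gray code of x.)

3308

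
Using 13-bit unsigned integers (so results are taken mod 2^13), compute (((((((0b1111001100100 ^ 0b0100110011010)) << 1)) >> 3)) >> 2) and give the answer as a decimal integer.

127

0b1111001100100 = 1111001100100
0b0100110011010 = 0100110011010
→ ^ → 1011111111110 = 6142
→ << 1 (mod 2^13) → 0111111111100 = 4092
→ >> 3 → 0000111111111 = 511
→ >> 2 → 0000001111111 = 127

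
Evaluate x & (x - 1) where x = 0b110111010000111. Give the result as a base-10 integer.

x = 110111010000111 = 28295
x - 1 = 110111010000110
AND   = 110111010000110 = 28294
(x & (x - 1) clears the lowest set bit of x.)

28294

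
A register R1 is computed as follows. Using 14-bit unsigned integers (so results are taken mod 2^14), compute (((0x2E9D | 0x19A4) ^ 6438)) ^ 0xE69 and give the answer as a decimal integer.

0x2E9D = 10111010011101
0x19A4 = 01100110100100
→ | → 11111110111101 = 16317
6438 = 01100100100110
→ ^ → 10011010011011 = 9883
0xE69 = 00111001101001
→ ^ → 10100011110010 = 10482

10482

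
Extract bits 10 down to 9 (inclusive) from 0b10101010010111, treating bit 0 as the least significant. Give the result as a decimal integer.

v = 10101010010111
Shift right by 9: 10101
Mask low 2 bits: 01 = 1

1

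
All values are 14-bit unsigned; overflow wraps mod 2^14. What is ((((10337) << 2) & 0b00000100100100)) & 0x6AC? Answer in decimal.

10337 = 10100001100001
→ << 2 (mod 2^14) → 10000110000100 = 8580
0b00000100100100 = 00000100100100
→ & → 00000100000100 = 260
0x6AC = 00011010101100
→ & → 00000000000100 = 4

4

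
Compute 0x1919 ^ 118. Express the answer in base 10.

6511

0x1919 = 1100100011001
118 = 0000001110110
XOR → 1100101101111 = 6511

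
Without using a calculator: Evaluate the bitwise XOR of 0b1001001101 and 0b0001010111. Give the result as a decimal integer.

a = 1001001101
b = 0001010111
XOR → 1000011010 = 538

538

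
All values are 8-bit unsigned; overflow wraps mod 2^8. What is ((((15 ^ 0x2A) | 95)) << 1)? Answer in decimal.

15 = 00001111
0x2A = 00101010
→ ^ → 00100101 = 37
95 = 01011111
→ | → 01111111 = 127
→ << 1 (mod 2^8) → 11111110 = 254

254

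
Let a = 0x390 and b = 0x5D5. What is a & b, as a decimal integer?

400

0x390 = 01110010000
0x5D5 = 10111010101
AND → 00110010000 = 400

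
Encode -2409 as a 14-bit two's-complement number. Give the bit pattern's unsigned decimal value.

13975

2409 in 14 bits: 00100101101001
Invert: 11011010010110
Add 1:  11011010010111 = 13975
(Check: 2^14 - 2409 = 16384 - 2409 = 13975.)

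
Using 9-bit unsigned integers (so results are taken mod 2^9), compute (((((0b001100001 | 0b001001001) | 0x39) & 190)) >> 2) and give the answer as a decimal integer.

14

0b001100001 = 001100001
0b001001001 = 001001001
→ | → 001101001 = 105
0x39 = 000111001
→ | → 001111001 = 121
190 = 010111110
→ & → 000111000 = 56
→ >> 2 → 000001110 = 14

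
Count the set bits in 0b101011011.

6

n = 101011011
Count the 1s: 1 + 1 + 1 + 1 + 1 + 1 = 6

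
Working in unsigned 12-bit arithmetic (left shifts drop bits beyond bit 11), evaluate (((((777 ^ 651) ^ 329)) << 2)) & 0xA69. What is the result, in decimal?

552

777 = 001100001001
651 = 001010001011
→ ^ → 000110000010 = 386
329 = 000101001001
→ ^ → 000011001011 = 203
→ << 2 (mod 2^12) → 001100101100 = 812
0xA69 = 101001101001
→ & → 001000101000 = 552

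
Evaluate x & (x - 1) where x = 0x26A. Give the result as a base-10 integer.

616

x = 1001101010 = 618
x - 1 = 1001101001
AND   = 1001101000 = 616
(x & (x - 1) clears the lowest set bit of x.)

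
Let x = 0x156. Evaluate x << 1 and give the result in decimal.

0x156 = 0101010110
shift left by 1 → 1010101100 = 684
(equivalently, 342 × 2^1 = 342 × 2)

684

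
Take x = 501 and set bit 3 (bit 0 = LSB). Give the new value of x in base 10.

x = 111110101
bit 3 is currently 0; set it via x | (1 << 3) = x | 8
→ 111111101 = 509

509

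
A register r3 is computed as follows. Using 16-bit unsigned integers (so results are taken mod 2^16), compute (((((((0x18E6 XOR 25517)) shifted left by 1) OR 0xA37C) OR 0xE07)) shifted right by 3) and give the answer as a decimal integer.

0x18E6 = 0001100011100110
25517 = 0110001110101101
→ XOR → 0111101101001011 = 31563
→ shifted left by 1 (mod 2^16) → 1111011010010110 = 63126
0xA37C = 1010001101111100
→ OR → 1111011111111110 = 63486
0xE07 = 0000111000000111
→ OR → 1111111111111111 = 65535
→ shifted right by 3 → 0001111111111111 = 8191

8191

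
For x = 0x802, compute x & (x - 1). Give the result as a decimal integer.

x = 100000000010 = 2050
x - 1 = 100000000001
AND   = 100000000000 = 2048
(x & (x - 1) clears the lowest set bit of x.)

2048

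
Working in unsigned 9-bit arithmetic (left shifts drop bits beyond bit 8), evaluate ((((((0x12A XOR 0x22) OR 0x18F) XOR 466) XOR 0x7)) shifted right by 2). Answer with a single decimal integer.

22

0x12A = 100101010
0x22 = 000100010
→ XOR → 100001000 = 264
0x18F = 110001111
→ OR → 110001111 = 399
466 = 111010010
→ XOR → 001011101 = 93
0x7 = 000000111
→ XOR → 001011010 = 90
→ shifted right by 2 → 000010110 = 22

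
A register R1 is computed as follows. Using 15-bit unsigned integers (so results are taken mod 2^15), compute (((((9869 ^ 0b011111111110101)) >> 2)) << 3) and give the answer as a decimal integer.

9869 = 010011010001101
0b011111111110101 = 011111111110101
→ ^ → 001100101111000 = 6520
→ >> 2 → 000011001011110 = 1630
→ << 3 (mod 2^15) → 011001011110000 = 13040

13040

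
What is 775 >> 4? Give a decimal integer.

775 = 1100000111
shift right by 4 → 0000110000 = 48
(equivalently, floor(775 / 16))

48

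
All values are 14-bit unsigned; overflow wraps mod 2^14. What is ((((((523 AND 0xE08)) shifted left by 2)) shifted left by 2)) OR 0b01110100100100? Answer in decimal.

15780

523 = 00001000001011
0xE08 = 00111000001000
→ AND → 00001000001000 = 520
→ shifted left by 2 (mod 2^14) → 00100000100000 = 2080
→ shifted left by 2 (mod 2^14) → 10000010000000 = 8320
0b01110100100100 = 01110100100100
→ OR → 11110110100100 = 15780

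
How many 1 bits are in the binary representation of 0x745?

6

0x745 = 11101000101
Count the 1s: 1 + 1 + 1 + 1 + 1 + 1 = 6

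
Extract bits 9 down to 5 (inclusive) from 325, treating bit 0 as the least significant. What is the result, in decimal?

v = 00101000101
Shift right by 5: 001010
Mask low 5 bits: 01010 = 10

10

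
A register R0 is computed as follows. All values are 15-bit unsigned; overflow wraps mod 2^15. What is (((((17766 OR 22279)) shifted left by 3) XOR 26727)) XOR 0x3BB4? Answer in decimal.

17766 = 100010101100110
22279 = 101011100000111
→ OR → 101011101100111 = 22375
→ shifted left by 3 (mod 2^15) → 011101100111000 = 15160
26727 = 110100001100111
→ XOR → 101001101011111 = 21343
0x3BB4 = 011101110110100
→ XOR → 110100011101011 = 26859

26859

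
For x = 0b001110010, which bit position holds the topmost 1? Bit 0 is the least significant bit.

6

0b001110010 = 1110010
The topmost 1 is at position 6 (since 2^6 = 64 ≤ 114 < 128).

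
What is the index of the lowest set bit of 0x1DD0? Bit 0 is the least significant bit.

0x1DD0 = 1110111010000
Trailing zeros: 4, so the lowest set bit is bit 4 (value 16).

4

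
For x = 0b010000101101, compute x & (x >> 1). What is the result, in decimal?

x = 10000101101 = 1069
x>>1 = 01000010110
AND  = 00000000100 = 4
(x & (x >> 1) has a 1 wherever x has two consecutive 1 bits.)

4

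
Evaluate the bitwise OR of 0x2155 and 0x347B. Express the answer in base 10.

0x2155 = 10000101010101
0x347B = 11010001111011
 OR → 11010101111111 = 13695

13695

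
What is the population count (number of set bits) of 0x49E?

6

0x49E = 10010011110
Count the 1s: 1 + 1 + 1 + 1 + 1 + 1 = 6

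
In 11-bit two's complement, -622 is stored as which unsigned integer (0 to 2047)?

622 in 11 bits: 01001101110
Invert: 10110010001
Add 1:  10110010010 = 1426
(Check: 2^11 - 622 = 2048 - 622 = 1426.)

1426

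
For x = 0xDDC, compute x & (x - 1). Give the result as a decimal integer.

x = 110111011100 = 3548
x - 1 = 110111011011
AND   = 110111011000 = 3544
(x & (x - 1) clears the lowest set bit of x.)

3544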